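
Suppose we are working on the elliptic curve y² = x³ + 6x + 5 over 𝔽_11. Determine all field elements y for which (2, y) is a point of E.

5, 6

x³ + 6x + 5 = 25 ≡ 3 (mod 11).
Square roots of 3 mod 11: 5 and 6 (since 5² = 25 ≡ 3).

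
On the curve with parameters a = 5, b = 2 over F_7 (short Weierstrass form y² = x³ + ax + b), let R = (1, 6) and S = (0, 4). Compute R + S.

(3, 4)

(1, 6) + (0, 4). λ = (4 - 6)/(0 - 1) ≡ 5/6 mod 7. 6⁻¹ ≡ 6 (mod 7), so λ ≡ 2.
  x = λ² - 1 - 0 = 4 - 1 ≡ 3; y = λ·(1 - 3) - 6 ≡ 4. → (3, 4)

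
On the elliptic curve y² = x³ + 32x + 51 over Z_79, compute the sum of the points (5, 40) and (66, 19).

(5, 40) + (66, 19). λ = (19 - 40)/(66 - 5) ≡ 58/61 mod 79. 61⁻¹ ≡ 57 (mod 79) since 61·57 = 3477 ≡ 1, so λ ≡ 67.
  x = λ² - 5 - 66 = 4489 - 71 ≡ 73; y = λ·(5 - 73) - 40 ≡ 65. → (73, 65)

(73, 65)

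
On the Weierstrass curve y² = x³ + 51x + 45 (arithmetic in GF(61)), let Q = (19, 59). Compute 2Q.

tangent at (19, 59): λ = (3·19² + 51)/(2·59) ≡ 36/57. 57⁻¹ ≡ 15 (mod 61) since 57·15 = 855 ≡ 1, so λ ≡ 36·15 ≡ 52.
  x = λ² - 19 - 19 = 2704 - 38 ≡ 43; y = λ·(19 - 43) - 59 ≡ 35. → (43, 35)

(43, 35)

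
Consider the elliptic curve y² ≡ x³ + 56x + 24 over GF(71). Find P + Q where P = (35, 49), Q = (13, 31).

(9, 11)

(35, 49) + (13, 31). λ = (31 - 49)/(13 - 35) ≡ 53/49 mod 71. 49⁻¹ ≡ 29 (mod 71), so λ ≡ 46.
  x = λ² - 35 - 13 = 2116 - 48 ≡ 9; y = λ·(35 - 9) - 49 ≡ 11. → (9, 11)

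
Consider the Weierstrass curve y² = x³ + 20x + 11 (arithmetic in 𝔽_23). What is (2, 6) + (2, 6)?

(21, 20)

tangent at (2, 6): λ = (3·2² + 20)/(2·6) ≡ 9/12. 12⁻¹ ≡ 2 (mod 23) since 12·2 = 24 ≡ 1, so λ ≡ 9·2 ≡ 18.
  x = λ² - 2 - 2 = 324 - 4 ≡ 21; y = λ·(2 - 21) - 6 ≡ 20. → (21, 20)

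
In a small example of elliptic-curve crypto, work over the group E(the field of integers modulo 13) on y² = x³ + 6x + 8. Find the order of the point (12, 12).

2P: tangent at (12, 12): λ = (3·12² + 6)/(2·12) ≡ 9/11. 11⁻¹ ≡ 6 (mod 13) since 11·6 = 66 ≡ 1, so λ ≡ 9·6 ≡ 2.
  x = λ² - 12 - 12 = 4 - 24 ≡ 6; y = λ·(12 - 6) - 12 ≡ 0. → (6, 0)
3P: (6, 0) + (12, 12). λ = (12 - 0)/(12 - 6) ≡ 12/6 mod 13. 6⁻¹ ≡ 11 (mod 13), so λ ≡ 2.
  x = λ² - 6 - 12 = 4 - 18 ≡ 12; y = λ·(6 - 12) - 0 ≡ 1. → (12, 1)
4P: (12, 1) + (12, 12): same x and y₁ ≡ -y₂, so the sum is O.
4P = O, so the order is 4.

4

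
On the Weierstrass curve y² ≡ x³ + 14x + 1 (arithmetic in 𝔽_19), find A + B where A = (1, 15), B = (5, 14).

(1, 15) + (5, 14). λ = (14 - 15)/(5 - 1) ≡ 18/4 mod 19. 4⁻¹ ≡ 5 (mod 19), so λ ≡ 14.
  x = λ² - 1 - 5 = 196 - 6 ≡ 0; y = λ·(1 - 0) - 15 ≡ 18. → (0, 18)

(0, 18)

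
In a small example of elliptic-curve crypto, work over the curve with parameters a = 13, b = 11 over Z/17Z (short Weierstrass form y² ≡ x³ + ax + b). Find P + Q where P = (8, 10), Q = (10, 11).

(8, 10) + (10, 11). λ = (11 - 10)/(10 - 8) ≡ 1/2 mod 17. 2⁻¹ ≡ 9 (mod 17), so λ ≡ 9.
  x = λ² - 8 - 10 = 81 - 18 ≡ 12; y = λ·(8 - 12) - 10 ≡ 5. → (12, 5)

(12, 5)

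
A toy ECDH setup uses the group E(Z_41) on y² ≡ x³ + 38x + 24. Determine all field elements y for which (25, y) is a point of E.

none

x³ + 38x + 24 = 16599 ≡ 35 (mod 41).
35 is a non-residue mod 41; no y exists.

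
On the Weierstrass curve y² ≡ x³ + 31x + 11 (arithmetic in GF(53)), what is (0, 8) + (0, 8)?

(11, 27)

tangent at (0, 8): λ = (3·0² + 31)/(2·8) ≡ 31/16. 16⁻¹ ≡ 10 (mod 53) since 16·10 = 160 ≡ 1, so λ ≡ 31·10 ≡ 45.
  x = λ² - 0 - 0 = 2025 - 0 ≡ 11; y = λ·(0 - 11) - 8 ≡ 27. → (11, 27)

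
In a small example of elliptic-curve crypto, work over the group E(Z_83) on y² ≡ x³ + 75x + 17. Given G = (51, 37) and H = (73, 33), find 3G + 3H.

First 3G:
Repeated addition: build up to 3G.
2G: tangent at (51, 37): λ = (3·51² + 75)/(2·37) ≡ 76/74. 74⁻¹ ≡ 46 (mod 83), so λ ≡ 76·46 ≡ 10.
  x = λ² - 51 - 51 = 100 - 102 ≡ 81; y = λ·(51 - 81) - 37 ≡ 78. → (81, 78)
3G: (81, 78) + (51, 37). λ = (37 - 78)/(51 - 81) ≡ 42/53 mod 83. 53⁻¹ ≡ 47 (mod 83), so λ ≡ 65.
  x = λ² - 81 - 51 = 4225 - 132 ≡ 26; y = λ·(81 - 26) - 78 ≡ 11. → (26, 11)
3G = (26, 11).
Next 3H:
Repeated addition: build up to 3H.
2H: tangent at (73, 33): λ = (3·73² + 75)/(2·33) ≡ 43/66. 66⁻¹ ≡ 39 (mod 83), so λ ≡ 43·39 ≡ 17.
  x = λ² - 73 - 73 = 289 - 146 ≡ 60; y = λ·(73 - 60) - 33 ≡ 22. → (60, 22)
3H: (60, 22) + (73, 33). λ = (33 - 22)/(73 - 60) ≡ 11/13 mod 83. 13⁻¹ ≡ 32 (mod 83), so λ ≡ 20.
  x = λ² - 60 - 73 = 400 - 133 ≡ 18; y = λ·(60 - 18) - 22 ≡ 71. → (18, 71)
3H = (18, 71).
Finally 3G + 3H:
(26, 11) + (18, 71). λ = (71 - 11)/(18 - 26) ≡ 60/75 mod 83. 75⁻¹ ≡ 31 (mod 83), so λ ≡ 34.
  x = λ² - 26 - 18 = 1156 - 44 ≡ 33; y = λ·(26 - 33) - 11 ≡ 0. → (33, 0)

(33, 0)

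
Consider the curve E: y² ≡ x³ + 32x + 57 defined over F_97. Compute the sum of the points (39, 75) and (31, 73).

(21, 75)

(39, 75) + (31, 73). λ = (73 - 75)/(31 - 39) ≡ 95/89 mod 97. 89⁻¹ ≡ 12 (mod 97) since 89·12 = 1068 ≡ 1, so λ ≡ 73.
  x = λ² - 39 - 31 = 5329 - 70 ≡ 21; y = λ·(39 - 21) - 75 ≡ 75. → (21, 75)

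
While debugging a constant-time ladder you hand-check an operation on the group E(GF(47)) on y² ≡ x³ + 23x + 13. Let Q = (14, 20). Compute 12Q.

(24, 30)

Double-and-add on 12 = (1100)₂. Start with Q = (14, 20) for the leading 1-bit.
double: tangent at (14, 20): λ = (3·14² + 23)/(2·20) ≡ 0/40. 40⁻¹ ≡ 20 (mod 47) since 40·20 = 800 ≡ 1, so λ ≡ 0·20 ≡ 0.
  x = λ² - 14 - 14 = 0 - 28 ≡ 19; y = λ·(14 - 19) - 20 ≡ 27. → (19, 27)
add Q: (19, 27) + (14, 20). λ = (20 - 27)/(14 - 19) ≡ 40/42 mod 47. 42⁻¹ ≡ 28 (mod 47), so λ ≡ 39.
  x = λ² - 19 - 14 = 1521 - 33 ≡ 31; y = λ·(19 - 31) - 27 ≡ 22. → (31, 22)
double: tangent at (31, 22): λ = (3·31² + 23)/(2·22) ≡ 39/44. 44⁻¹ ≡ 31 (mod 47), so λ ≡ 39·31 ≡ 34.
  x = λ² - 31 - 31 = 1156 - 62 ≡ 13; y = λ·(31 - 13) - 22 ≡ 26. → (13, 26)
double: tangent at (13, 26): λ = (3·13² + 23)/(2·26) ≡ 13/5. 5⁻¹ ≡ 19 (mod 47), so λ ≡ 13·19 ≡ 12.
  x = λ² - 13 - 13 = 144 - 26 ≡ 24; y = λ·(13 - 24) - 26 ≡ 30. → (24, 30)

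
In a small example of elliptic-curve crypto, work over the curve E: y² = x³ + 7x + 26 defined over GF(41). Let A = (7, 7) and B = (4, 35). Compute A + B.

(7, 7) + (4, 35). λ = (35 - 7)/(4 - 7) ≡ 28/38 mod 41. 38⁻¹ ≡ 27 (mod 41) since 38·27 = 1026 ≡ 1, so λ ≡ 18.
  x = λ² - 7 - 4 = 324 - 11 ≡ 26; y = λ·(7 - 26) - 7 ≡ 20. → (26, 20)

(26, 20)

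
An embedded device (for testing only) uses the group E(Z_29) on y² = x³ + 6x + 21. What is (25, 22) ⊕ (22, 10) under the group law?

(25, 22) + (22, 10). λ = (10 - 22)/(22 - 25) ≡ 17/26 mod 29. 26⁻¹ ≡ 19 (mod 29), so λ ≡ 4.
  x = λ² - 25 - 22 = 16 - 47 ≡ 27; y = λ·(25 - 27) - 22 ≡ 28. → (27, 28)

(27, 28)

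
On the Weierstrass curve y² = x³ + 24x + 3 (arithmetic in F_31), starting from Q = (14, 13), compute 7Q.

Double-and-add on 7 = (111)₂. Start with Q = (14, 13) for the leading 1-bit.
double: tangent at (14, 13): λ = (3·14² + 24)/(2·13) ≡ 23/26. 26⁻¹ ≡ 6 (mod 31), so λ ≡ 23·6 ≡ 14.
  x = λ² - 14 - 14 = 196 - 28 ≡ 13; y = λ·(14 - 13) - 13 ≡ 1. → (13, 1)
add Q: (13, 1) + (14, 13). λ = (13 - 1)/(14 - 13) ≡ 12/1 mod 31. 1⁻¹ ≡ 1 (mod 31), so λ ≡ 12.
  x = λ² - 13 - 14 = 144 - 27 ≡ 24; y = λ·(13 - 24) - 1 ≡ 22. → (24, 22)
double: tangent at (24, 22): λ = (3·24² + 24)/(2·22) ≡ 16/13. 13⁻¹ ≡ 12 (mod 31) since 13·12 = 156 ≡ 1, so λ ≡ 16·12 ≡ 6.
  x = λ² - 24 - 24 = 36 - 48 ≡ 19; y = λ·(24 - 19) - 22 ≡ 8. → (19, 8)
add Q: (19, 8) + (14, 13). λ = (13 - 8)/(14 - 19) ≡ 5/26 mod 31. 26⁻¹ ≡ 6 (mod 31), so λ ≡ 30.
  x = λ² - 19 - 14 = 900 - 33 ≡ 30; y = λ·(19 - 30) - 8 ≡ 3. → (30, 3)

(30, 3)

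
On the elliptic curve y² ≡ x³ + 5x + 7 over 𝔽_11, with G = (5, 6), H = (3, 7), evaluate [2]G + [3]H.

First 2G:
Repeated addition: build up to 2G.
2G: tangent at (5, 6): λ = (3·5² + 5)/(2·6) ≡ 3/1. 1⁻¹ ≡ 1 (mod 11) since 1·1 = 1 ≡ 1, so λ ≡ 3·1 ≡ 3.
  x = λ² - 5 - 5 = 9 - 10 ≡ 10; y = λ·(5 - 10) - 6 ≡ 1. → (10, 1)
2G = (10, 1).
Next 3H:
Repeated addition: build up to 3H.
2H: tangent at (3, 7): λ = (3·3² + 5)/(2·7) ≡ 10/3. 3⁻¹ ≡ 4 (mod 11) since 3·4 = 12 ≡ 1, so λ ≡ 10·4 ≡ 7.
  x = λ² - 3 - 3 = 49 - 6 ≡ 10; y = λ·(3 - 10) - 7 ≡ 10. → (10, 10)
3H: (10, 10) + (3, 7). λ = (7 - 10)/(3 - 10) ≡ 8/4 mod 11. 4⁻¹ ≡ 3 (mod 11), so λ ≡ 2.
  x = λ² - 10 - 3 = 4 - 13 ≡ 2; y = λ·(10 - 2) - 10 ≡ 6. → (2, 6)
3H = (2, 6).
Finally 2G + 3H:
(10, 1) + (2, 6). λ = (6 - 1)/(2 - 10) ≡ 5/3 mod 11. 3⁻¹ ≡ 4 (mod 11), so λ ≡ 9.
  x = λ² - 10 - 2 = 81 - 12 ≡ 3; y = λ·(10 - 3) - 1 ≡ 7. → (3, 7)

(3, 7)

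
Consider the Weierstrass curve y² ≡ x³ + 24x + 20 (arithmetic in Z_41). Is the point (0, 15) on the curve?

yes

y² = 15² ≡ 20; x³ + 24x + 20 = 20 ≡ 20 (mod 41). 20 = 20.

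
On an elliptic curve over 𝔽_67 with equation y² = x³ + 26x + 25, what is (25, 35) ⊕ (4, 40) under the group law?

(25, 35) + (4, 40). λ = (40 - 35)/(4 - 25) ≡ 5/46 mod 67. 46⁻¹ ≡ 51 (mod 67), so λ ≡ 54.
  x = λ² - 25 - 4 = 2916 - 29 ≡ 6; y = λ·(25 - 6) - 35 ≡ 53. → (6, 53)

(6, 53)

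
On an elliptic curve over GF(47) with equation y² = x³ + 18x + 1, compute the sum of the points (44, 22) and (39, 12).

(44, 22) + (39, 12). λ = (12 - 22)/(39 - 44) ≡ 37/42 mod 47. 42⁻¹ ≡ 28 (mod 47) since 42·28 = 1176 ≡ 1, so λ ≡ 2.
  x = λ² - 44 - 39 = 4 - 83 ≡ 15; y = λ·(44 - 15) - 22 ≡ 36. → (15, 36)

(15, 36)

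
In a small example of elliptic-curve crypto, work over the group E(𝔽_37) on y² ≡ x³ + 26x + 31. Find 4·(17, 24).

Write P = (17, 24).
Repeated addition: build up to 4P.
2P: tangent at (17, 24): λ = (3·17² + 26)/(2·24) ≡ 5/11. 11⁻¹ ≡ 27 (mod 37) since 11·27 = 297 ≡ 1, so λ ≡ 5·27 ≡ 24.
  x = λ² - 17 - 17 = 576 - 34 ≡ 24; y = λ·(17 - 24) - 24 ≡ 30. → (24, 30)
3P: (24, 30) + (17, 24). λ = (24 - 30)/(17 - 24) ≡ 31/30 mod 37. 30⁻¹ ≡ 21 (mod 37), so λ ≡ 22.
  x = λ² - 24 - 17 = 484 - 41 ≡ 36; y = λ·(24 - 36) - 30 ≡ 2. → (36, 2)
4P: (36, 2) + (17, 24). λ = (24 - 2)/(17 - 36) ≡ 22/18 mod 37. 18⁻¹ ≡ 35 (mod 37), so λ ≡ 30.
  x = λ² - 36 - 17 = 900 - 53 ≡ 33; y = λ·(36 - 33) - 2 ≡ 14. → (33, 14)

(33, 14)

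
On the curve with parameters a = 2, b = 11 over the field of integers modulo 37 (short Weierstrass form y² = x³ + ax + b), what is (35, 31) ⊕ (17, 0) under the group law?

(35, 31) + (17, 0). λ = (0 - 31)/(17 - 35) ≡ 6/19 mod 37. 19⁻¹ ≡ 2 (mod 37) since 19·2 = 38 ≡ 1, so λ ≡ 12.
  x = λ² - 35 - 17 = 144 - 52 ≡ 18; y = λ·(35 - 18) - 31 ≡ 25. → (18, 25)

(18, 25)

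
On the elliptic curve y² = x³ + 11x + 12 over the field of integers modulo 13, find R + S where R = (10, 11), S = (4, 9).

(2, 9)

(10, 11) + (4, 9). λ = (9 - 11)/(4 - 10) ≡ 11/7 mod 13. 7⁻¹ ≡ 2 (mod 13), so λ ≡ 9.
  x = λ² - 10 - 4 = 81 - 14 ≡ 2; y = λ·(10 - 2) - 11 ≡ 9. → (2, 9)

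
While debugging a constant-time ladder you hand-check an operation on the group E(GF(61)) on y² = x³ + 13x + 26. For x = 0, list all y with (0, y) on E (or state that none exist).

x³ + 13x + 26 = 26 ≡ 26 (mod 61).
26 is a non-residue mod 61; no y exists.

none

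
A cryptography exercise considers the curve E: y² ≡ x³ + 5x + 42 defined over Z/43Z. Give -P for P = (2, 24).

(2, 19)

-(2, 24) = (2, -24 mod 43) = (2, 19).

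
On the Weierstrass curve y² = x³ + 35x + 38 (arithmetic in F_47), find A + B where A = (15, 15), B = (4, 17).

(15, 15) + (4, 17). λ = (17 - 15)/(4 - 15) ≡ 2/36 mod 47. 36⁻¹ ≡ 17 (mod 47), so λ ≡ 34.
  x = λ² - 15 - 4 = 1156 - 19 ≡ 9; y = λ·(15 - 9) - 15 ≡ 1. → (9, 1)

(9, 1)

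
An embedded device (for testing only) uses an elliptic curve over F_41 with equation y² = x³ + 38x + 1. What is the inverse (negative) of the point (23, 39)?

-(23, 39) = (23, -39 mod 41) = (23, 2).

(23, 2)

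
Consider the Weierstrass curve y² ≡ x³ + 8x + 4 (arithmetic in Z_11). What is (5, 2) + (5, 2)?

tangent at (5, 2): λ = (3·5² + 8)/(2·2) ≡ 6/4. 4⁻¹ ≡ 3 (mod 11) since 4·3 = 12 ≡ 1, so λ ≡ 6·3 ≡ 7.
  x = λ² - 5 - 5 = 49 - 10 ≡ 6; y = λ·(5 - 6) - 2 ≡ 2. → (6, 2)

(6, 2)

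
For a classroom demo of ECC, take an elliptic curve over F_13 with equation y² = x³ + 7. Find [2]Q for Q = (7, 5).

(8, 5)

tangent at (7, 5): λ = (3·7² + 0)/(2·5) ≡ 4/10. 10⁻¹ ≡ 4 (mod 13), so λ ≡ 4·4 ≡ 3.
  x = λ² - 7 - 7 = 9 - 14 ≡ 8; y = λ·(7 - 8) - 5 ≡ 5. → (8, 5)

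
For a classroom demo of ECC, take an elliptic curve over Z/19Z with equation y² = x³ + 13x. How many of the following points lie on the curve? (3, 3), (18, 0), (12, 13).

1

(3, 3): 3² ≡ 9, rhs ≡ 9 → on.
(18, 0): 0² ≡ 0, rhs ≡ 5 → off.
(12, 13): 13² ≡ 17, rhs ≡ 3 → off.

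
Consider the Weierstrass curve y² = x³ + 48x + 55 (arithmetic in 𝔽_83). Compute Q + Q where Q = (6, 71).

(51, 14)

tangent at (6, 71): λ = (3·6² + 48)/(2·71) ≡ 73/59. 59⁻¹ ≡ 38 (mod 83), so λ ≡ 73·38 ≡ 35.
  x = λ² - 6 - 6 = 1225 - 12 ≡ 51; y = λ·(6 - 51) - 71 ≡ 14. → (51, 14)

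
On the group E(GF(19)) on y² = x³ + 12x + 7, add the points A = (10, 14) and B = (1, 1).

(0, 11)

(10, 14) + (1, 1). λ = (1 - 14)/(1 - 10) ≡ 6/10 mod 19. 10⁻¹ ≡ 2 (mod 19), so λ ≡ 12.
  x = λ² - 10 - 1 = 144 - 11 ≡ 0; y = λ·(10 - 0) - 14 ≡ 11. → (0, 11)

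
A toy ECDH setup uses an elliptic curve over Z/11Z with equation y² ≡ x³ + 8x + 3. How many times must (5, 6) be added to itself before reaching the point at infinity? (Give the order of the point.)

2P: tangent at (5, 6): λ = (3·5² + 8)/(2·6) ≡ 6/1. 1⁻¹ ≡ 1 (mod 11), so λ ≡ 6·1 ≡ 6.
  x = λ² - 5 - 5 = 36 - 10 ≡ 4; y = λ·(5 - 4) - 6 ≡ 0. → (4, 0)
3P: (4, 0) + (5, 6). λ = (6 - 0)/(5 - 4) ≡ 6/1 mod 11. 1⁻¹ ≡ 1 (mod 11), so λ ≡ 6.
  x = λ² - 4 - 5 = 36 - 9 ≡ 5; y = λ·(4 - 5) - 0 ≡ 5. → (5, 5)
4P: (5, 5) + (5, 6): same x and y₁ ≡ -y₂, so the sum is the point at infinity.
4P = the point at infinity, so the order is 4.

4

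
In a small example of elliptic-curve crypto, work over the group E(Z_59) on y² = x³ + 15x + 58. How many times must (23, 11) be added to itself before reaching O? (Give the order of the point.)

2P: tangent at (23, 11): λ = (3·23² + 15)/(2·11) ≡ 9/22. 22⁻¹ ≡ 51 (mod 59), so λ ≡ 9·51 ≡ 46.
  x = λ² - 23 - 23 = 2116 - 46 ≡ 5; y = λ·(23 - 5) - 11 ≡ 50. → (5, 50)
3P: (5, 50) + (23, 11). λ = (11 - 50)/(23 - 5) ≡ 20/18 mod 59. 18⁻¹ ≡ 23 (mod 59), so λ ≡ 47.
  x = λ² - 5 - 23 = 2209 - 28 ≡ 57; y = λ·(5 - 57) - 50 ≡ 43. → (57, 43)
4P: (57, 43) + (23, 11). λ = (11 - 43)/(23 - 57) ≡ 27/25 mod 59. 25⁻¹ ≡ 26 (mod 59) since 25·26 = 650 ≡ 1, so λ ≡ 53.
  x = λ² - 57 - 23 = 2809 - 80 ≡ 15; y = λ·(57 - 15) - 43 ≡ 0. → (15, 0)
5P: (15, 0) + (23, 11). λ = (11 - 0)/(23 - 15) ≡ 11/8 mod 59. 8⁻¹ ≡ 37 (mod 59), so λ ≡ 53.
  x = λ² - 15 - 23 = 2809 - 38 ≡ 57; y = λ·(15 - 57) - 0 ≡ 16. → (57, 16)
6P: (57, 16) + (23, 11). λ = (11 - 16)/(23 - 57) ≡ 54/25 mod 59. 25⁻¹ ≡ 26 (mod 59), so λ ≡ 47.
  x = λ² - 57 - 23 = 2209 - 80 ≡ 5; y = λ·(57 - 5) - 16 ≡ 9. → (5, 9)
7P: (5, 9) + (23, 11). λ = (11 - 9)/(23 - 5) ≡ 2/18 mod 59. 18⁻¹ ≡ 23 (mod 59) since 18·23 = 414 ≡ 1, so λ ≡ 46.
  x = λ² - 5 - 23 = 2116 - 28 ≡ 23; y = λ·(5 - 23) - 9 ≡ 48. → (23, 48)
8P: (23, 48) + (23, 11): same x and y₁ ≡ -y₂, so the sum is O.
8P = O, so the order is 8.

8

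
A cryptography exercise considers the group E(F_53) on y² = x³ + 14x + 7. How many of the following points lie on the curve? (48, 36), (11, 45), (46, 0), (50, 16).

2

(48, 36): 36² ≡ 24, rhs ≡ 24 → on.
(11, 45): 45² ≡ 11, rhs ≡ 8 → off.
(46, 0): 0² ≡ 0, rhs ≡ 43 → off.
(50, 16): 16² ≡ 44, rhs ≡ 44 → on.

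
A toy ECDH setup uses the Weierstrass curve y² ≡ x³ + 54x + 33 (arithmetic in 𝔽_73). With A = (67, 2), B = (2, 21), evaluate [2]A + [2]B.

First 2A:
Repeated addition: build up to 2A.
2A: tangent at (67, 2): λ = (3·67² + 54)/(2·2) ≡ 16/4. 4⁻¹ ≡ 55 (mod 73), so λ ≡ 16·55 ≡ 4.
  x = λ² - 67 - 67 = 16 - 134 ≡ 28; y = λ·(67 - 28) - 2 ≡ 8. → (28, 8)
2A = (28, 8).
Next 2B:
Repeated addition: build up to 2B.
2B: tangent at (2, 21): λ = (3·2² + 54)/(2·21) ≡ 66/42. 42⁻¹ ≡ 40 (mod 73), so λ ≡ 66·40 ≡ 12.
  x = λ² - 2 - 2 = 144 - 4 ≡ 67; y = λ·(2 - 67) - 21 ≡ 2. → (67, 2)
2B = (67, 2).
Finally 2A + 2B:
(28, 8) + (67, 2). λ = (2 - 8)/(67 - 28) ≡ 67/39 mod 73. 39⁻¹ ≡ 15 (mod 73) since 39·15 = 585 ≡ 1, so λ ≡ 56.
  x = λ² - 28 - 67 = 3136 - 95 ≡ 48; y = λ·(28 - 48) - 8 ≡ 40. → (48, 40)

(48, 40)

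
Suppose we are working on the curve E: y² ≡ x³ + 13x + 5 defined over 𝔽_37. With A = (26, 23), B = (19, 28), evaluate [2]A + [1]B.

First 2A:
Repeated addition: build up to 2A.
2A: tangent at (26, 23): λ = (3·26² + 13)/(2·23) ≡ 6/9. 9⁻¹ ≡ 33 (mod 37), so λ ≡ 6·33 ≡ 13.
  x = λ² - 26 - 26 = 169 - 52 ≡ 6; y = λ·(26 - 6) - 23 ≡ 15. → (6, 15)
2A = (6, 15).
Finally 2A + B:
(6, 15) + (19, 28). λ = (28 - 15)/(19 - 6) ≡ 13/13 mod 37. 13⁻¹ ≡ 20 (mod 37) since 13·20 = 260 ≡ 1, so λ ≡ 1.
  x = λ² - 6 - 19 = 1 - 25 ≡ 13; y = λ·(6 - 13) - 15 ≡ 15. → (13, 15)

(13, 15)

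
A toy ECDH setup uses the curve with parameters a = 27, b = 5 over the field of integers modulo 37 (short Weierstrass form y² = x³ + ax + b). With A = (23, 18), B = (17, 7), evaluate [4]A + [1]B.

First 4A:
Repeated addition: build up to 4A.
2A: tangent at (23, 18): λ = (3·23² + 27)/(2·18) ≡ 23/36. 36⁻¹ ≡ 36 (mod 37), so λ ≡ 23·36 ≡ 14.
  x = λ² - 23 - 23 = 196 - 46 ≡ 2; y = λ·(23 - 2) - 18 ≡ 17. → (2, 17)
3A: (2, 17) + (23, 18). λ = (18 - 17)/(23 - 2) ≡ 1/21 mod 37. 21⁻¹ ≡ 30 (mod 37), so λ ≡ 30.
  x = λ² - 2 - 23 = 900 - 25 ≡ 24; y = λ·(2 - 24) - 17 ≡ 26. → (24, 26)
4A: (24, 26) + (23, 18). λ = (18 - 26)/(23 - 24) ≡ 29/36 mod 37. 36⁻¹ ≡ 36 (mod 37), so λ ≡ 8.
  x = λ² - 24 - 23 = 64 - 47 ≡ 17; y = λ·(24 - 17) - 26 ≡ 30. → (17, 30)
4A = (17, 30).
Finally 4A + B:
(17, 30) + (17, 7): same x and y₁ ≡ -y₂, so the sum is ∞.

O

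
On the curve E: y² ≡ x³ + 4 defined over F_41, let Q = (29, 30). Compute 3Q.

(38, 31)

Repeated addition: build up to 3Q.
2Q: tangent at (29, 30): λ = (3·29² + 0)/(2·30) ≡ 22/19. 19⁻¹ ≡ 13 (mod 41) since 19·13 = 247 ≡ 1, so λ ≡ 22·13 ≡ 40.
  x = λ² - 29 - 29 = 1600 - 58 ≡ 25; y = λ·(29 - 25) - 30 ≡ 7. → (25, 7)
3Q: (25, 7) + (29, 30). λ = (30 - 7)/(29 - 25) ≡ 23/4 mod 41. 4⁻¹ ≡ 31 (mod 41) since 4·31 = 124 ≡ 1, so λ ≡ 16.
  x = λ² - 25 - 29 = 256 - 54 ≡ 38; y = λ·(25 - 38) - 7 ≡ 31. → (38, 31)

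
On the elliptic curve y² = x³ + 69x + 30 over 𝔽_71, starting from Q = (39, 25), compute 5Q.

(4, 21)

Double-and-add on 5 = (101)₂. Start with Q = (39, 25) for the leading 1-bit.
double: tangent at (39, 25): λ = (3·39² + 69)/(2·25) ≡ 17/50. 50⁻¹ ≡ 27 (mod 71) since 50·27 = 1350 ≡ 1, so λ ≡ 17·27 ≡ 33.
  x = λ² - 39 - 39 = 1089 - 78 ≡ 17; y = λ·(39 - 17) - 25 ≡ 62. → (17, 62)
double: tangent at (17, 62): λ = (3·17² + 69)/(2·62) ≡ 13/53. 53⁻¹ ≡ 67 (mod 71), so λ ≡ 13·67 ≡ 19.
  x = λ² - 17 - 17 = 361 - 34 ≡ 43; y = λ·(17 - 43) - 62 ≡ 12. → (43, 12)
add Q: (43, 12) + (39, 25). λ = (25 - 12)/(39 - 43) ≡ 13/67 mod 71. 67⁻¹ ≡ 53 (mod 71), so λ ≡ 50.
  x = λ² - 43 - 39 = 2500 - 82 ≡ 4; y = λ·(43 - 4) - 12 ≡ 21. → (4, 21)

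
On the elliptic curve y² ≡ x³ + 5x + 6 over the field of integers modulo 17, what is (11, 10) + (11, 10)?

(16, 0)

tangent at (11, 10): λ = (3·11² + 5)/(2·10) ≡ 11/3. 3⁻¹ ≡ 6 (mod 17) since 3·6 = 18 ≡ 1, so λ ≡ 11·6 ≡ 15.
  x = λ² - 11 - 11 = 225 - 22 ≡ 16; y = λ·(11 - 16) - 10 ≡ 0. → (16, 0)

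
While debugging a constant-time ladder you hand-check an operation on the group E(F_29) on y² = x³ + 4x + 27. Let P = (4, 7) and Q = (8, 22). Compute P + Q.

(4, 7) + (8, 22). λ = (22 - 7)/(8 - 4) ≡ 15/4 mod 29. 4⁻¹ ≡ 22 (mod 29), so λ ≡ 11.
  x = λ² - 4 - 8 = 121 - 12 ≡ 22; y = λ·(4 - 22) - 7 ≡ 27. → (22, 27)

(22, 27)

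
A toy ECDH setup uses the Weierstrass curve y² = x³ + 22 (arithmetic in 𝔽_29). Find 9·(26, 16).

Write P = (26, 16).
Repeated addition: build up to 9P.
2P: tangent at (26, 16): λ = (3·26² + 0)/(2·16) ≡ 27/3. 3⁻¹ ≡ 10 (mod 29), so λ ≡ 27·10 ≡ 9.
  x = λ² - 26 - 26 = 81 - 52 ≡ 0; y = λ·(26 - 0) - 16 ≡ 15. → (0, 15)
3P: (0, 15) + (26, 16). λ = (16 - 15)/(26 - 0) ≡ 1/26 mod 29. 26⁻¹ ≡ 19 (mod 29) since 26·19 = 494 ≡ 1, so λ ≡ 19.
  x = λ² - 0 - 26 = 361 - 26 ≡ 16; y = λ·(0 - 16) - 15 ≡ 0. → (16, 0)
4P: (16, 0) + (26, 16). λ = (16 - 0)/(26 - 16) ≡ 16/10 mod 29. 10⁻¹ ≡ 3 (mod 29), so λ ≡ 19.
  x = λ² - 16 - 26 = 361 - 42 ≡ 0; y = λ·(16 - 0) - 0 ≡ 14. → (0, 14)
5P: (0, 14) + (26, 16). λ = (16 - 14)/(26 - 0) ≡ 2/26 mod 29. 26⁻¹ ≡ 19 (mod 29) since 26·19 = 494 ≡ 1, so λ ≡ 9.
  x = λ² - 0 - 26 = 81 - 26 ≡ 26; y = λ·(0 - 26) - 14 ≡ 13. → (26, 13)
6P: (26, 13) + (26, 16): same x and y₁ ≡ -y₂, so the sum is O.
7P: O + (26, 16) = (26, 16) (identity).
8P: tangent at (26, 16): λ = (3·26² + 0)/(2·16) ≡ 27/3. 3⁻¹ ≡ 10 (mod 29), so λ ≡ 27·10 ≡ 9.
  x = λ² - 26 - 26 = 81 - 52 ≡ 0; y = λ·(26 - 0) - 16 ≡ 15. → (0, 15)
9P: (0, 15) + (26, 16). λ = (16 - 15)/(26 - 0) ≡ 1/26 mod 29. 26⁻¹ ≡ 19 (mod 29), so λ ≡ 19.
  x = λ² - 0 - 26 = 361 - 26 ≡ 16; y = λ·(0 - 16) - 15 ≡ 0. → (16, 0)

(16, 0)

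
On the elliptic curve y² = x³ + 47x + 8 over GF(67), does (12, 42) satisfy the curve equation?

yes

y² = 42² ≡ 22; x³ + 47x + 8 = 2300 ≡ 22 (mod 67). 22 = 22.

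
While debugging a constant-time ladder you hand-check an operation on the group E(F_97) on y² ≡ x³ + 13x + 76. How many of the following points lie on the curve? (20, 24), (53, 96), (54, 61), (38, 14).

(20, 24): 24² ≡ 91, rhs ≡ 91 → on.
(53, 96): 96² ≡ 1, rhs ≡ 68 → off.
(54, 61): 61² ≡ 35, rhs ≡ 35 → on.
(38, 14): 14² ≡ 2, rhs ≡ 55 → off.

2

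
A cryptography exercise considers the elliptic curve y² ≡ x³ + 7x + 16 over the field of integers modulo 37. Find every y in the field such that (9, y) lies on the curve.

none

x³ + 7x + 16 = 808 ≡ 31 (mod 37).
31 is a non-residue mod 37; no y exists.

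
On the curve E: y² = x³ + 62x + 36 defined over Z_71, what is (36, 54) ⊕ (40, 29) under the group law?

(3, 6)

(36, 54) + (40, 29). λ = (29 - 54)/(40 - 36) ≡ 46/4 mod 71. 4⁻¹ ≡ 18 (mod 71), so λ ≡ 47.
  x = λ² - 36 - 40 = 2209 - 76 ≡ 3; y = λ·(36 - 3) - 54 ≡ 6. → (3, 6)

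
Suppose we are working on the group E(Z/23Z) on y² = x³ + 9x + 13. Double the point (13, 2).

tangent at (13, 2): λ = (3·13² + 9)/(2·2) ≡ 10/4. 4⁻¹ ≡ 6 (mod 23) since 4·6 = 24 ≡ 1, so λ ≡ 10·6 ≡ 14.
  x = λ² - 13 - 13 = 196 - 26 ≡ 9; y = λ·(13 - 9) - 2 ≡ 8. → (9, 8)

(9, 8)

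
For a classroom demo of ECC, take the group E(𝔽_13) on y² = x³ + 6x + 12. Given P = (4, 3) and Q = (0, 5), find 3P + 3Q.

(0, 5)

First 3P:
Repeated addition: build up to 3P.
2P: tangent at (4, 3): λ = (3·4² + 6)/(2·3) ≡ 2/6. 6⁻¹ ≡ 11 (mod 13) since 6·11 = 66 ≡ 1, so λ ≡ 2·11 ≡ 9.
  x = λ² - 4 - 4 = 81 - 8 ≡ 8; y = λ·(4 - 8) - 3 ≡ 0. → (8, 0)
3P: (8, 0) + (4, 3). λ = (3 - 0)/(4 - 8) ≡ 3/9 mod 13. 9⁻¹ ≡ 3 (mod 13) since 9·3 = 27 ≡ 1, so λ ≡ 9.
  x = λ² - 8 - 4 = 81 - 12 ≡ 4; y = λ·(8 - 4) - 0 ≡ 10. → (4, 10)
3P = (4, 10).
Next 3Q:
Repeated addition: build up to 3Q.
2Q: tangent at (0, 5): λ = (3·0² + 6)/(2·5) ≡ 6/10. 10⁻¹ ≡ 4 (mod 13), so λ ≡ 6·4 ≡ 11.
  x = λ² - 0 - 0 = 121 - 0 ≡ 4; y = λ·(0 - 4) - 5 ≡ 3. → (4, 3)
3Q: (4, 3) + (0, 5). λ = (5 - 3)/(0 - 4) ≡ 2/9 mod 13. 9⁻¹ ≡ 3 (mod 13) since 9·3 = 27 ≡ 1, so λ ≡ 6.
  x = λ² - 4 - 0 = 36 - 4 ≡ 6; y = λ·(4 - 6) - 3 ≡ 11. → (6, 11)
3Q = (6, 11).
Finally 3P + 3Q:
(4, 10) + (6, 11). λ = (11 - 10)/(6 - 4) ≡ 1/2 mod 13. 2⁻¹ ≡ 7 (mod 13) since 2·7 = 14 ≡ 1, so λ ≡ 7.
  x = λ² - 4 - 6 = 49 - 10 ≡ 0; y = λ·(4 - 0) - 10 ≡ 5. → (0, 5)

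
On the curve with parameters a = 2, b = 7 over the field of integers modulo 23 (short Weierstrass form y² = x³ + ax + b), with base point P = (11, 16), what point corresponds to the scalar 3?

Repeated addition: build up to 3P.
2P: tangent at (11, 16): λ = (3·11² + 2)/(2·16) ≡ 20/9. 9⁻¹ ≡ 18 (mod 23), so λ ≡ 20·18 ≡ 15.
  x = λ² - 11 - 11 = 225 - 22 ≡ 19; y = λ·(11 - 19) - 16 ≡ 2. → (19, 2)
3P: (19, 2) + (11, 16). λ = (16 - 2)/(11 - 19) ≡ 14/15 mod 23. 15⁻¹ ≡ 20 (mod 23) since 15·20 = 300 ≡ 1, so λ ≡ 4.
  x = λ² - 19 - 11 = 16 - 30 ≡ 9; y = λ·(19 - 9) - 2 ≡ 15. → (9, 15)

(9, 15)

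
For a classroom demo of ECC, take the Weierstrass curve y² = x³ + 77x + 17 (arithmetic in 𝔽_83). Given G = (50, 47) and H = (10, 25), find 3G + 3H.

(57, 44)

First 3G:
Repeated addition: build up to 3G.
2G: tangent at (50, 47): λ = (3·50² + 77)/(2·47) ≡ 24/11. 11⁻¹ ≡ 68 (mod 83), so λ ≡ 24·68 ≡ 55.
  x = λ² - 50 - 50 = 3025 - 100 ≡ 20; y = λ·(50 - 20) - 47 ≡ 26. → (20, 26)
3G: (20, 26) + (50, 47). λ = (47 - 26)/(50 - 20) ≡ 21/30 mod 83. 30⁻¹ ≡ 36 (mod 83), so λ ≡ 9.
  x = λ² - 20 - 50 = 81 - 70 ≡ 11; y = λ·(20 - 11) - 26 ≡ 55. → (11, 55)
3G = (11, 55).
Next 3H:
Repeated addition: build up to 3H.
2H: tangent at (10, 25): λ = (3·10² + 77)/(2·25) ≡ 45/50. 50⁻¹ ≡ 5 (mod 83), so λ ≡ 45·5 ≡ 59.
  x = λ² - 10 - 10 = 3481 - 20 ≡ 58; y = λ·(10 - 58) - 25 ≡ 48. → (58, 48)
3H: (58, 48) + (10, 25). λ = (25 - 48)/(10 - 58) ≡ 60/35 mod 83. 35⁻¹ ≡ 19 (mod 83), so λ ≡ 61.
  x = λ² - 58 - 10 = 3721 - 68 ≡ 1; y = λ·(58 - 1) - 48 ≡ 26. → (1, 26)
3H = (1, 26).
Finally 3G + 3H:
(11, 55) + (1, 26). λ = (26 - 55)/(1 - 11) ≡ 54/73 mod 83. 73⁻¹ ≡ 58 (mod 83), so λ ≡ 61.
  x = λ² - 11 - 1 = 3721 - 12 ≡ 57; y = λ·(11 - 57) - 55 ≡ 44. → (57, 44)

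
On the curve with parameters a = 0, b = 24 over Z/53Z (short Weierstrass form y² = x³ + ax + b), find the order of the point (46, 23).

9

2P: tangent at (46, 23): λ = (3·46² + 0)/(2·23) ≡ 41/46. 46⁻¹ ≡ 15 (mod 53), so λ ≡ 41·15 ≡ 32.
  x = λ² - 46 - 46 = 1024 - 92 ≡ 31; y = λ·(46 - 31) - 23 ≡ 33. → (31, 33)
3P: (31, 33) + (46, 23). λ = (23 - 33)/(46 - 31) ≡ 43/15 mod 53. 15⁻¹ ≡ 46 (mod 53) since 15·46 = 690 ≡ 1, so λ ≡ 17.
  x = λ² - 31 - 46 = 289 - 77 ≡ 0; y = λ·(31 - 0) - 33 ≡ 17. → (0, 17)
4P: (0, 17) + (46, 23). λ = (23 - 17)/(46 - 0) ≡ 6/46 mod 53. 46⁻¹ ≡ 15 (mod 53), so λ ≡ 37.
  x = λ² - 0 - 46 = 1369 - 46 ≡ 51; y = λ·(0 - 51) - 17 ≡ 4. → (51, 4)
5P: (51, 4) + (46, 23). λ = (23 - 4)/(46 - 51) ≡ 19/48 mod 53. 48⁻¹ ≡ 21 (mod 53), so λ ≡ 28.
  x = λ² - 51 - 46 = 784 - 97 ≡ 51; y = λ·(51 - 51) - 4 ≡ 49. → (51, 49)
6P: (51, 49) + (46, 23). λ = (23 - 49)/(46 - 51) ≡ 27/48 mod 53. 48⁻¹ ≡ 21 (mod 53), so λ ≡ 37.
  x = λ² - 51 - 46 = 1369 - 97 ≡ 0; y = λ·(51 - 0) - 49 ≡ 36. → (0, 36)
7P: (0, 36) + (46, 23). λ = (23 - 36)/(46 - 0) ≡ 40/46 mod 53. 46⁻¹ ≡ 15 (mod 53), so λ ≡ 17.
  x = λ² - 0 - 46 = 289 - 46 ≡ 31; y = λ·(0 - 31) - 36 ≡ 20. → (31, 20)
8P: (31, 20) + (46, 23). λ = (23 - 20)/(46 - 31) ≡ 3/15 mod 53. 15⁻¹ ≡ 46 (mod 53), so λ ≡ 32.
  x = λ² - 31 - 46 = 1024 - 77 ≡ 46; y = λ·(31 - 46) - 20 ≡ 30. → (46, 30)
9P: (46, 30) + (46, 23): same x and y₁ ≡ -y₂, so the sum is ∞.
9P = ∞, so the order is 9.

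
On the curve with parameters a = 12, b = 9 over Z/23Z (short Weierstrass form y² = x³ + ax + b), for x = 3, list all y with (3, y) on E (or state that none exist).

x³ + 12x + 9 = 72 ≡ 3 (mod 23).
Square roots of 3 mod 23: 7 and 16 (since 7² = 49 ≡ 3).

7, 16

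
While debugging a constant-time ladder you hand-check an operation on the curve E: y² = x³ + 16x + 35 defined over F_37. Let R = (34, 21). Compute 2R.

(3, 31)

tangent at (34, 21): λ = (3·34² + 16)/(2·21) ≡ 6/5. 5⁻¹ ≡ 15 (mod 37), so λ ≡ 6·15 ≡ 16.
  x = λ² - 34 - 34 = 256 - 68 ≡ 3; y = λ·(34 - 3) - 21 ≡ 31. → (3, 31)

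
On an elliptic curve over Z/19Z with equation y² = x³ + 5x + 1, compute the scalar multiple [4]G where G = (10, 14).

Double-and-add on 4 = (100)₂. Start with G = (10, 14) for the leading 1-bit.
double: tangent at (10, 14): λ = (3·10² + 5)/(2·14) ≡ 1/9. 9⁻¹ ≡ 17 (mod 19), so λ ≡ 1·17 ≡ 17.
  x = λ² - 10 - 10 = 289 - 20 ≡ 3; y = λ·(10 - 3) - 14 ≡ 10. → (3, 10)
double: tangent at (3, 10): λ = (3·3² + 5)/(2·10) ≡ 13/1. 1⁻¹ ≡ 1 (mod 19), so λ ≡ 13·1 ≡ 13.
  x = λ² - 3 - 3 = 169 - 6 ≡ 11; y = λ·(3 - 11) - 10 ≡ 0. → (11, 0)

(11, 0)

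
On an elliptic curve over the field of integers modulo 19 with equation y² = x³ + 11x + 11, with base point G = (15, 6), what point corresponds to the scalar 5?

Double-and-add on 5 = (101)₂. Start with G = (15, 6) for the leading 1-bit.
double: tangent at (15, 6): λ = (3·15² + 11)/(2·6) ≡ 2/12. 12⁻¹ ≡ 8 (mod 19) since 12·8 = 96 ≡ 1, so λ ≡ 2·8 ≡ 16.
  x = λ² - 15 - 15 = 256 - 30 ≡ 17; y = λ·(15 - 17) - 6 ≡ 0. → (17, 0)
double: (17, 0) + (17, 0): same x and y₁ ≡ -y₂, so the sum is 𝒪.
add G: 𝒪 + (15, 6) = (15, 6) (identity).

(15, 6)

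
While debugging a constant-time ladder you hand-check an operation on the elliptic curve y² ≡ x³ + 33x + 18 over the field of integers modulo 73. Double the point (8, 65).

tangent at (8, 65): λ = (3·8² + 33)/(2·65) ≡ 6/57. 57⁻¹ ≡ 41 (mod 73), so λ ≡ 6·41 ≡ 27.
  x = λ² - 8 - 8 = 729 - 16 ≡ 56; y = λ·(8 - 56) - 65 ≡ 26. → (56, 26)

(56, 26)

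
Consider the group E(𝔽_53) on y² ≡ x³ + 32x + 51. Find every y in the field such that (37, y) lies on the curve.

x³ + 32x + 51 = 51888 ≡ 1 (mod 53).
Square roots of 1 mod 53: 1 and 52 (since 1² = 1 ≡ 1).

1, 52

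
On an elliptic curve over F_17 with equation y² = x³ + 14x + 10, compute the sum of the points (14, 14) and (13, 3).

(9, 7)

(14, 14) + (13, 3). λ = (3 - 14)/(13 - 14) ≡ 6/16 mod 17. 16⁻¹ ≡ 16 (mod 17), so λ ≡ 11.
  x = λ² - 14 - 13 = 121 - 27 ≡ 9; y = λ·(14 - 9) - 14 ≡ 7. → (9, 7)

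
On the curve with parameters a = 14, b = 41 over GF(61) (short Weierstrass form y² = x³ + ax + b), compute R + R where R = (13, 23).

(13, 38)

tangent at (13, 23): λ = (3·13² + 14)/(2·23) ≡ 33/46. 46⁻¹ ≡ 4 (mod 61), so λ ≡ 33·4 ≡ 10.
  x = λ² - 13 - 13 = 100 - 26 ≡ 13; y = λ·(13 - 13) - 23 ≡ 38. → (13, 38)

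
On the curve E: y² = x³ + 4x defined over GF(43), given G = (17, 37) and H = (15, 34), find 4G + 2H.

First 4G:
Double-and-add on 4 = (100)₂. Start with G = (17, 37) for the leading 1-bit.
double: tangent at (17, 37): λ = (3·17² + 4)/(2·37) ≡ 11/31. 31⁻¹ ≡ 25 (mod 43), so λ ≡ 11·25 ≡ 17.
  x = λ² - 17 - 17 = 289 - 34 ≡ 40; y = λ·(17 - 40) - 37 ≡ 2. → (40, 2)
double: tangent at (40, 2): λ = (3·40² + 4)/(2·2) ≡ 31/4. 4⁻¹ ≡ 11 (mod 43) since 4·11 = 44 ≡ 1, so λ ≡ 31·11 ≡ 40.
  x = λ² - 40 - 40 = 1600 - 80 ≡ 15; y = λ·(40 - 15) - 2 ≡ 9. → (15, 9)
4G = (15, 9).
Next 2H:
Repeated addition: build up to 2H.
2H: tangent at (15, 34): λ = (3·15² + 4)/(2·34) ≡ 34/25. 25⁻¹ ≡ 31 (mod 43) since 25·31 = 775 ≡ 1, so λ ≡ 34·31 ≡ 22.
  x = λ² - 15 - 15 = 484 - 30 ≡ 24; y = λ·(15 - 24) - 34 ≡ 26. → (24, 26)
2H = (24, 26).
Finally 4G + 2H:
(15, 9) + (24, 26). λ = (26 - 9)/(24 - 15) ≡ 17/9 mod 43. 9⁻¹ ≡ 24 (mod 43), so λ ≡ 21.
  x = λ² - 15 - 24 = 441 - 39 ≡ 15; y = λ·(15 - 15) - 9 ≡ 34. → (15, 34)

(15, 34)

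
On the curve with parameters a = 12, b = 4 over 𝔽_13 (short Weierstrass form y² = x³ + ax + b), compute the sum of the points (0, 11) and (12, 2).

(0, 11) + (12, 2). λ = (2 - 11)/(12 - 0) ≡ 4/12 mod 13. 12⁻¹ ≡ 12 (mod 13), so λ ≡ 9.
  x = λ² - 0 - 12 = 81 - 12 ≡ 4; y = λ·(0 - 4) - 11 ≡ 5. → (4, 5)

(4, 5)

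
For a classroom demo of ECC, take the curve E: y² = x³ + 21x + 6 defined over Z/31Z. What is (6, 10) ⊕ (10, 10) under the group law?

(6, 10) + (10, 10). λ = (10 - 10)/(10 - 6) ≡ 0/4 mod 31. 4⁻¹ ≡ 8 (mod 31), so λ ≡ 0.
  x = λ² - 6 - 10 = 0 - 16 ≡ 15; y = λ·(6 - 15) - 10 ≡ 21. → (15, 21)

(15, 21)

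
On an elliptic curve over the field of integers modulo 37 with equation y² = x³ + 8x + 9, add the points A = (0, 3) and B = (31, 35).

(0, 3) + (31, 35). λ = (35 - 3)/(31 - 0) ≡ 32/31 mod 37. 31⁻¹ ≡ 6 (mod 37), so λ ≡ 7.
  x = λ² - 0 - 31 = 49 - 31 ≡ 18; y = λ·(0 - 18) - 3 ≡ 19. → (18, 19)

(18, 19)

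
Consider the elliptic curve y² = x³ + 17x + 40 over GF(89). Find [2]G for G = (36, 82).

tangent at (36, 82): λ = (3·36² + 17)/(2·82) ≡ 78/75. 75⁻¹ ≡ 19 (mod 89), so λ ≡ 78·19 ≡ 58.
  x = λ² - 36 - 36 = 3364 - 72 ≡ 88; y = λ·(36 - 88) - 82 ≡ 17. → (88, 17)

(88, 17)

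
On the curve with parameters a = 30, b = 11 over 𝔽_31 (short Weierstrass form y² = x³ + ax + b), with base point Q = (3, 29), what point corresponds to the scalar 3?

Repeated addition: build up to 3Q.
2Q: tangent at (3, 29): λ = (3·3² + 30)/(2·29) ≡ 26/27. 27⁻¹ ≡ 23 (mod 31) since 27·23 = 621 ≡ 1, so λ ≡ 26·23 ≡ 9.
  x = λ² - 3 - 3 = 81 - 6 ≡ 13; y = λ·(3 - 13) - 29 ≡ 5. → (13, 5)
3Q: (13, 5) + (3, 29). λ = (29 - 5)/(3 - 13) ≡ 24/21 mod 31. 21⁻¹ ≡ 3 (mod 31), so λ ≡ 10.
  x = λ² - 13 - 3 = 100 - 16 ≡ 22; y = λ·(13 - 22) - 5 ≡ 29. → (22, 29)

(22, 29)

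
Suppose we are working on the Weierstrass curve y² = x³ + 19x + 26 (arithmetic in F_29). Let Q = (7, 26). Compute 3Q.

Repeated addition: build up to 3Q.
2Q: tangent at (7, 26): λ = (3·7² + 19)/(2·26) ≡ 21/23. 23⁻¹ ≡ 24 (mod 29) since 23·24 = 552 ≡ 1, so λ ≡ 21·24 ≡ 11.
  x = λ² - 7 - 7 = 121 - 14 ≡ 20; y = λ·(7 - 20) - 26 ≡ 5. → (20, 5)
3Q: (20, 5) + (7, 26). λ = (26 - 5)/(7 - 20) ≡ 21/16 mod 29. 16⁻¹ ≡ 20 (mod 29), so λ ≡ 14.
  x = λ² - 20 - 7 = 196 - 27 ≡ 24; y = λ·(20 - 24) - 5 ≡ 26. → (24, 26)

(24, 26)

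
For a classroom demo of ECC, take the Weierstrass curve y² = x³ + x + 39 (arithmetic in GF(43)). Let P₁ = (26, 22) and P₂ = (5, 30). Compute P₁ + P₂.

(10, 19)

(26, 22) + (5, 30). λ = (30 - 22)/(5 - 26) ≡ 8/22 mod 43. 22⁻¹ ≡ 2 (mod 43) since 22·2 = 44 ≡ 1, so λ ≡ 16.
  x = λ² - 26 - 5 = 256 - 31 ≡ 10; y = λ·(26 - 10) - 22 ≡ 19. → (10, 19)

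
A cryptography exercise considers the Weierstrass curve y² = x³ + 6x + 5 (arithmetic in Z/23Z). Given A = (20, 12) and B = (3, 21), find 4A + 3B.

(2, 5)

First 4A:
Repeated addition: build up to 4A.
2A: tangent at (20, 12): λ = (3·20² + 6)/(2·12) ≡ 10/1. 1⁻¹ ≡ 1 (mod 23) since 1·1 = 1 ≡ 1, so λ ≡ 10·1 ≡ 10.
  x = λ² - 20 - 20 = 100 - 40 ≡ 14; y = λ·(20 - 14) - 12 ≡ 2. → (14, 2)
3A: (14, 2) + (20, 12). λ = (12 - 2)/(20 - 14) ≡ 10/6 mod 23. 6⁻¹ ≡ 4 (mod 23), so λ ≡ 17.
  x = λ² - 14 - 20 = 289 - 34 ≡ 2; y = λ·(14 - 2) - 2 ≡ 18. → (2, 18)
4A: (2, 18) + (20, 12). λ = (12 - 18)/(20 - 2) ≡ 17/18 mod 23. 18⁻¹ ≡ 9 (mod 23) since 18·9 = 162 ≡ 1, so λ ≡ 15.
  x = λ² - 2 - 20 = 225 - 22 ≡ 19; y = λ·(2 - 19) - 18 ≡ 3. → (19, 3)
4A = (19, 3).
Next 3B:
Repeated addition: build up to 3B.
2B: tangent at (3, 21): λ = (3·3² + 6)/(2·21) ≡ 10/19. 19⁻¹ ≡ 17 (mod 23) since 19·17 = 323 ≡ 1, so λ ≡ 10·17 ≡ 9.
  x = λ² - 3 - 3 = 81 - 6 ≡ 6; y = λ·(3 - 6) - 21 ≡ 21. → (6, 21)
3B: (6, 21) + (3, 21). λ = (21 - 21)/(3 - 6) ≡ 0/20 mod 23. 20⁻¹ ≡ 15 (mod 23), so λ ≡ 0.
  x = λ² - 6 - 3 = 0 - 9 ≡ 14; y = λ·(6 - 14) - 21 ≡ 2. → (14, 2)
3B = (14, 2).
Finally 4A + 3B:
(19, 3) + (14, 2). λ = (2 - 3)/(14 - 19) ≡ 22/18 mod 23. 18⁻¹ ≡ 9 (mod 23) since 18·9 = 162 ≡ 1, so λ ≡ 14.
  x = λ² - 19 - 14 = 196 - 33 ≡ 2; y = λ·(19 - 2) - 3 ≡ 5. → (2, 5)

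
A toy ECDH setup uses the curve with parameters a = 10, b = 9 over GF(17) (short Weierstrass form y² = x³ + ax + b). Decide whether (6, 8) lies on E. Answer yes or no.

y² = 8² ≡ 13; x³ + 10x + 9 = 285 ≡ 13 (mod 17). 13 = 13.

yes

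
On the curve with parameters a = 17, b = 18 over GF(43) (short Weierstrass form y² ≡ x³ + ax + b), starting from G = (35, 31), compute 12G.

(16, 0)

Repeated addition: build up to 12G.
2G: tangent at (35, 31): λ = (3·35² + 17)/(2·31) ≡ 37/19. 19⁻¹ ≡ 34 (mod 43), so λ ≡ 37·34 ≡ 11.
  x = λ² - 35 - 35 = 121 - 70 ≡ 8; y = λ·(35 - 8) - 31 ≡ 8. → (8, 8)
3G: (8, 8) + (35, 31). λ = (31 - 8)/(35 - 8) ≡ 23/27 mod 43. 27⁻¹ ≡ 8 (mod 43), so λ ≡ 12.
  x = λ² - 8 - 35 = 144 - 43 ≡ 15; y = λ·(8 - 15) - 8 ≡ 37. → (15, 37)
4G: (15, 37) + (35, 31). λ = (31 - 37)/(35 - 15) ≡ 37/20 mod 43. 20⁻¹ ≡ 28 (mod 43) since 20·28 = 560 ≡ 1, so λ ≡ 4.
  x = λ² - 15 - 35 = 16 - 50 ≡ 9; y = λ·(15 - 9) - 37 ≡ 30. → (9, 30)
5G: (9, 30) + (35, 31). λ = (31 - 30)/(35 - 9) ≡ 1/26 mod 43. 26⁻¹ ≡ 5 (mod 43) since 26·5 = 130 ≡ 1, so λ ≡ 5.
  x = λ² - 9 - 35 = 25 - 44 ≡ 24; y = λ·(9 - 24) - 30 ≡ 24. → (24, 24)
6G: (24, 24) + (35, 31). λ = (31 - 24)/(35 - 24) ≡ 7/11 mod 43. 11⁻¹ ≡ 4 (mod 43), so λ ≡ 28.
  x = λ² - 24 - 35 = 784 - 59 ≡ 37; y = λ·(24 - 37) - 24 ≡ 42. → (37, 42)
7G: (37, 42) + (35, 31). λ = (31 - 42)/(35 - 37) ≡ 32/41 mod 43. 41⁻¹ ≡ 21 (mod 43), so λ ≡ 27.
  x = λ² - 37 - 35 = 729 - 72 ≡ 12; y = λ·(37 - 12) - 42 ≡ 31. → (12, 31)
8G: (12, 31) + (35, 31). λ = (31 - 31)/(35 - 12) ≡ 0/23 mod 43. 23⁻¹ ≡ 15 (mod 43), so λ ≡ 0.
  x = λ² - 12 - 35 = 0 - 47 ≡ 39; y = λ·(12 - 39) - 31 ≡ 12. → (39, 12)
9G: (39, 12) + (35, 31). λ = (31 - 12)/(35 - 39) ≡ 19/39 mod 43. 39⁻¹ ≡ 32 (mod 43), so λ ≡ 6.
  x = λ² - 39 - 35 = 36 - 74 ≡ 5; y = λ·(39 - 5) - 12 ≡ 20. → (5, 20)
10G: (5, 20) + (35, 31). λ = (31 - 20)/(35 - 5) ≡ 11/30 mod 43. 30⁻¹ ≡ 33 (mod 43), so λ ≡ 19.
  x = λ² - 5 - 35 = 361 - 40 ≡ 20; y = λ·(5 - 20) - 20 ≡ 39. → (20, 39)
11G: (20, 39) + (35, 31). λ = (31 - 39)/(35 - 20) ≡ 35/15 mod 43. 15⁻¹ ≡ 23 (mod 43), so λ ≡ 31.
  x = λ² - 20 - 35 = 961 - 55 ≡ 3; y = λ·(20 - 3) - 39 ≡ 15. → (3, 15)
12G: (3, 15) + (35, 31). λ = (31 - 15)/(35 - 3) ≡ 16/32 mod 43. 32⁻¹ ≡ 39 (mod 43), so λ ≡ 22.
  x = λ² - 3 - 35 = 484 - 38 ≡ 16; y = λ·(3 - 16) - 15 ≡ 0. → (16, 0)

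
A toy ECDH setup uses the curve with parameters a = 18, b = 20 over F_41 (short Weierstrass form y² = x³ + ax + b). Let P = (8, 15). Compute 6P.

Repeated addition: build up to 6P.
2P: tangent at (8, 15): λ = (3·8² + 18)/(2·15) ≡ 5/30. 30⁻¹ ≡ 26 (mod 41), so λ ≡ 5·26 ≡ 7.
  x = λ² - 8 - 8 = 49 - 16 ≡ 33; y = λ·(8 - 33) - 15 ≡ 15. → (33, 15)
3P: (33, 15) + (8, 15). λ = (15 - 15)/(8 - 33) ≡ 0/16 mod 41. 16⁻¹ ≡ 18 (mod 41), so λ ≡ 0.
  x = λ² - 33 - 8 = 0 - 41 ≡ 0; y = λ·(33 - 0) - 15 ≡ 26. → (0, 26)
4P: (0, 26) + (8, 15). λ = (15 - 26)/(8 - 0) ≡ 30/8 mod 41. 8⁻¹ ≡ 36 (mod 41), so λ ≡ 14.
  x = λ² - 0 - 8 = 196 - 8 ≡ 24; y = λ·(0 - 24) - 26 ≡ 7. → (24, 7)
5P: (24, 7) + (8, 15). λ = (15 - 7)/(8 - 24) ≡ 8/25 mod 41. 25⁻¹ ≡ 23 (mod 41) since 25·23 = 575 ≡ 1, so λ ≡ 20.
  x = λ² - 24 - 8 = 400 - 32 ≡ 40; y = λ·(24 - 40) - 7 ≡ 1. → (40, 1)
6P: (40, 1) + (8, 15). λ = (15 - 1)/(8 - 40) ≡ 14/9 mod 41. 9⁻¹ ≡ 32 (mod 41), so λ ≡ 38.
  x = λ² - 40 - 8 = 1444 - 48 ≡ 2; y = λ·(40 - 2) - 1 ≡ 8. → (2, 8)

(2, 8)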